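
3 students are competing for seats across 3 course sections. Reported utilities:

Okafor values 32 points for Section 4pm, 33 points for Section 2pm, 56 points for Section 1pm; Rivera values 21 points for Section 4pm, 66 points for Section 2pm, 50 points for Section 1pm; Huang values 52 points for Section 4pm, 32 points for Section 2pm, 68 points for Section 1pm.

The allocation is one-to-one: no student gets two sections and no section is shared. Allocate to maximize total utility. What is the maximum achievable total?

Max total: 174 points

Optimal: Okafor→Section 1pm (56 points), Rivera→Section 2pm (66 points), Huang→Section 4pm (52 points) — total 56+66+52 = 174 points.
Max-entry greedy (repeatedly take the single best remaining cell) gives 166 points, worse by 8.
No other one-to-one assignment exceeds 174 points.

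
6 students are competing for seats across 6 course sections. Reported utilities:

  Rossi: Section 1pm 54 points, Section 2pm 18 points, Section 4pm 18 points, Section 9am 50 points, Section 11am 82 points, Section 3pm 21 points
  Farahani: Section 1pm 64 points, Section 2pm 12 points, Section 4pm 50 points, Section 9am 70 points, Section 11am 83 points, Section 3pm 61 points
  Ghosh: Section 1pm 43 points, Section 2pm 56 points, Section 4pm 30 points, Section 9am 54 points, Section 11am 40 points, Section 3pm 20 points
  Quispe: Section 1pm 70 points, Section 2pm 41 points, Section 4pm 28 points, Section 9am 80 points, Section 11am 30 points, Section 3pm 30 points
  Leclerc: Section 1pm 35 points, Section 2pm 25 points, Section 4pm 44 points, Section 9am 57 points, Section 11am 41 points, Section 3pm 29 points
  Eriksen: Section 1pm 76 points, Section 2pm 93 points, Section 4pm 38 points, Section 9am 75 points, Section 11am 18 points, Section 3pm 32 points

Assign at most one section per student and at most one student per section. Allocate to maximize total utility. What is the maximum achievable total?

Optimal: Rossi→Section 11am (82 points), Farahani→Section 3pm (61 points), Ghosh→Section 9am (54 points), Quispe→Section 1pm (70 points), Leclerc→Section 4pm (44 points), Eriksen→Section 2pm (93 points) — total 82+61+54+70+44+93 = 404 points.
Max-entry greedy (repeatedly take the single best remaining cell) gives 374 points, worse by 30.
Next-best assignment: Rossi→Section 11am, Farahani→Section 3pm, Ghosh→Section 1pm, Quispe→Section 9am, Leclerc→Section 4pm, Eriksen→Section 2pm = 403 points.
Swapping Leclerc↔Rossi (Leclerc→Section 11am 41 points, Rossi→Section 4pm 18 points) loses 67.

Maximum total: 404 points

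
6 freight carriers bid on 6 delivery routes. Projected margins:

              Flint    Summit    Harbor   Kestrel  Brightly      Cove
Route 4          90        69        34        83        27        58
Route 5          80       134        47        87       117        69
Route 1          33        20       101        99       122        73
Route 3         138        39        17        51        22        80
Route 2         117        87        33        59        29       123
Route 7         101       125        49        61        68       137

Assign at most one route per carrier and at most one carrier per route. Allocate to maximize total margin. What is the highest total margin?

Optimal: Flint→Route 3 ($138k), Summit→Route 7 ($125k), Harbor→Route 1 ($101k), Kestrel→Route 4 ($83k), Brightly→Route 5 ($117k), Cove→Route 2 ($123k) — total 138+125+101+83+117+123 = $687k.
Swapping Kestrel↔Harbor (Kestrel→Route 1 $99k, Harbor→Route 4 $34k) loses 51.

Maximum total: $687k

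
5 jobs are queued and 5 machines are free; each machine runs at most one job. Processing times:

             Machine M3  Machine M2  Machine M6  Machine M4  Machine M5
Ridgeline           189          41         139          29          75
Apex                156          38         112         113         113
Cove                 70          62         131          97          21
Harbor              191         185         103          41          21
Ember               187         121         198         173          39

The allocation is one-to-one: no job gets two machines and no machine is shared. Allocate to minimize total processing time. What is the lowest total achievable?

Minimum total: 279 min

This is the linear assignment problem.
Optimal: Ridgeline→Machine M4 (29 min), Apex→Machine M2 (38 min), Cove→Machine M3 (70 min), Harbor→Machine M6 (103 min), Ember→Machine M5 (39 min) — total 29+38+70+103+39 = 279 min.
Next-best assignment: Ridgeline→Machine M2, Apex→Machine M6, Cove→Machine M3, Harbor→Machine M4, Ember→Machine M5 = 303 min.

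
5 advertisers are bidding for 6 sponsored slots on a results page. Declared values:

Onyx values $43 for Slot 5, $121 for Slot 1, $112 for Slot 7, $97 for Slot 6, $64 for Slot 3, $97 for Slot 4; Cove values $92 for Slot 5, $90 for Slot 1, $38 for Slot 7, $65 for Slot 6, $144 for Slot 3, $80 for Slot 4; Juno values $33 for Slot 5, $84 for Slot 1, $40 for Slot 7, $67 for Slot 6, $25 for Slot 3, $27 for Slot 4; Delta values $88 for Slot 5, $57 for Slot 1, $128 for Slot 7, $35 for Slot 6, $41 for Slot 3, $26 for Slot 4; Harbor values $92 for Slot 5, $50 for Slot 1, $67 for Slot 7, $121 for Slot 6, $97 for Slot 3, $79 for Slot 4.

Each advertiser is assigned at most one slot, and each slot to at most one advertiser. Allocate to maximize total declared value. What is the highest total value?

Maximum total: $574

Optimal: Onyx→Slot 4 ($97), Cove→Slot 3 ($144), Juno→Slot 1 ($84), Delta→Slot 7 ($128), Harbor→Slot 6 ($121) — total 97+144+84+128+121 = $574.
Next-best assignment: Onyx→Slot 1, Cove→Slot 3, Juno→Slot 6, Delta→Slot 7, Harbor→Slot 5 = $552.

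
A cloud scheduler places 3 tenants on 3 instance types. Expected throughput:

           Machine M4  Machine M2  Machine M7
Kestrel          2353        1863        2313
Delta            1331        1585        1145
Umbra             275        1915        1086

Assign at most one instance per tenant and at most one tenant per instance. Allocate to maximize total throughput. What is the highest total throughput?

Maximum total: 5559 ops/s

This is the linear assignment problem.
Optimal: Kestrel→Machine M7 (2313 ops/s), Delta→Machine M4 (1331 ops/s), Umbra→Machine M2 (1915 ops/s) — total 2313+1331+1915 = 5559 ops/s.
Max-entry greedy (repeatedly take the single best remaining cell) gives 5413 ops/s, worse by 146.
Every other assignment is strictly worse.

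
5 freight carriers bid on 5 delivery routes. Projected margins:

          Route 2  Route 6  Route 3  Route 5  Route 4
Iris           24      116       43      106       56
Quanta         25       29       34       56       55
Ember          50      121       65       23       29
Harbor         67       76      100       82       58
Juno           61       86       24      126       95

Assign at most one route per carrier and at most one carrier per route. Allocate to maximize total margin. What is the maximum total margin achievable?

Maximum total: $447k

Optimal: Iris→Route 6 ($116k), Quanta→Route 4 ($55k), Ember→Route 2 ($50k), Harbor→Route 3 ($100k), Juno→Route 5 ($126k) — total 116+55+50+100+126 = $447k.
Max-entry greedy (repeatedly take the single best remaining cell) gives $428k, worse by 19.
Checked against all permutations: $447k is optimal.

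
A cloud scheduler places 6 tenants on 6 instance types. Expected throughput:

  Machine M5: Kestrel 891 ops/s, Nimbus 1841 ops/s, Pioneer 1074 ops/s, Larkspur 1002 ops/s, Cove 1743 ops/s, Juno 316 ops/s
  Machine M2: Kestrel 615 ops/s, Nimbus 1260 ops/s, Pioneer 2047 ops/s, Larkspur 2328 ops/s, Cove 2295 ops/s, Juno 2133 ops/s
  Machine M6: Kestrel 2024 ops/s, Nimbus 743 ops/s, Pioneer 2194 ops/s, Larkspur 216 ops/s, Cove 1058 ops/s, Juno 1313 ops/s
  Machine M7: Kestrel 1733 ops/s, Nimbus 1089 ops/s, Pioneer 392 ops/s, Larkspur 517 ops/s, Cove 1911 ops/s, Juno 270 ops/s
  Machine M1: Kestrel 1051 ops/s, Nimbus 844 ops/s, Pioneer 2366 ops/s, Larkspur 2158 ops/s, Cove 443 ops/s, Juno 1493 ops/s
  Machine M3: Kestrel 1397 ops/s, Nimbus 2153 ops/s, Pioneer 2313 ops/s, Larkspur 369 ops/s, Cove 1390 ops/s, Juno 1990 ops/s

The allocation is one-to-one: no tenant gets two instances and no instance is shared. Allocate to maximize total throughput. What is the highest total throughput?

Maximum total: 12460 ops/s

Optimal: Kestrel→Machine M6 (2024 ops/s), Nimbus→Machine M5 (1841 ops/s), Pioneer→Machine M1 (2366 ops/s), Larkspur→Machine M2 (2328 ops/s), Cove→Machine M7 (1911 ops/s), Juno→Machine M3 (1990 ops/s) — total 2024+1841+2366+2328+1911+1990 = 12460 ops/s.
Max-entry greedy (repeatedly take the single best remaining cell) gives 11098 ops/s, worse by 1362.
Checked against all permutations: 12460 ops/s is optimal.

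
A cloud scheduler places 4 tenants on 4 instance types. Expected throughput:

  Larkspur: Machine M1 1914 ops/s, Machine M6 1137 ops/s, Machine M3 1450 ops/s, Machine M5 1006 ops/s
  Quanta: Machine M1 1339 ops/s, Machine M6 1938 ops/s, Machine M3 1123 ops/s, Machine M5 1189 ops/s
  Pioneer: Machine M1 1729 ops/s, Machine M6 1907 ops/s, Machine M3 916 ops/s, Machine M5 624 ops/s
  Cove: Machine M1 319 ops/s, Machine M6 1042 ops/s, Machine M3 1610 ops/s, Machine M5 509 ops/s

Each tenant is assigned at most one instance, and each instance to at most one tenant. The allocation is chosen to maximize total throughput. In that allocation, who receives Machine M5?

This is the linear assignment problem.
Optimal: Larkspur→Machine M1 (1914 ops/s), Quanta→Machine M5 (1189 ops/s), Pioneer→Machine M6 (1907 ops/s), Cove→Machine M3 (1610 ops/s) — total 1914+1189+1907+1610 = 6620 ops/s.
Row-greedy (each tenant in turn takes its best remaining instance) gives 5277 ops/s, worse by 1343.
Swapping Larkspur↔Pioneer (Larkspur→Machine M6 1137 ops/s, Pioneer→Machine M1 1729 ops/s) loses 955.
Quanta's own top instance is Machine M6 (1938 ops/s), but forcing Quanta→Machine M6 and reassigning the rest optimally gives only 6283 ops/s — worse by 337.

Quanta receives Machine M5.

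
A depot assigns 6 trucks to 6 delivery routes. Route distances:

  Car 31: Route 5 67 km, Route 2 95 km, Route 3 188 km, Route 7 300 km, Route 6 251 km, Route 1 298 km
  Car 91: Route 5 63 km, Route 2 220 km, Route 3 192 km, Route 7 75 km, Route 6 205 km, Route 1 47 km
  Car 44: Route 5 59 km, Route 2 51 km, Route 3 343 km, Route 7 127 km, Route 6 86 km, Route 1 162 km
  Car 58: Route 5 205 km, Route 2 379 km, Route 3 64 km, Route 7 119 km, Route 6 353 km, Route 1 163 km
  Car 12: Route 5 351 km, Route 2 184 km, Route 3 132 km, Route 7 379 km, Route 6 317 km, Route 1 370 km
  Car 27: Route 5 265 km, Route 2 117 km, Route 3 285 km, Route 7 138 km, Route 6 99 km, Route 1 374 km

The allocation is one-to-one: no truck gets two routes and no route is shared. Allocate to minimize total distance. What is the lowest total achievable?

Optimal: Car 31→Route 5 (67 km), Car 91→Route 1 (47 km), Car 44→Route 2 (51 km), Car 58→Route 7 (119 km), Car 12→Route 3 (132 km), Car 27→Route 6 (99 km) — total 67+47+51+119+132+99 = 515 km.
Column-greedy (each route in turn goes to its cheapest remaining truck) gives 762 km, worse by 247.
Swapping Car 31↔Car 58 (Car 31→Route 7 300 km, Car 58→Route 5 205 km) adds 319.
No other one-to-one assignment undercuts 515 km.

Minimum total: 515 km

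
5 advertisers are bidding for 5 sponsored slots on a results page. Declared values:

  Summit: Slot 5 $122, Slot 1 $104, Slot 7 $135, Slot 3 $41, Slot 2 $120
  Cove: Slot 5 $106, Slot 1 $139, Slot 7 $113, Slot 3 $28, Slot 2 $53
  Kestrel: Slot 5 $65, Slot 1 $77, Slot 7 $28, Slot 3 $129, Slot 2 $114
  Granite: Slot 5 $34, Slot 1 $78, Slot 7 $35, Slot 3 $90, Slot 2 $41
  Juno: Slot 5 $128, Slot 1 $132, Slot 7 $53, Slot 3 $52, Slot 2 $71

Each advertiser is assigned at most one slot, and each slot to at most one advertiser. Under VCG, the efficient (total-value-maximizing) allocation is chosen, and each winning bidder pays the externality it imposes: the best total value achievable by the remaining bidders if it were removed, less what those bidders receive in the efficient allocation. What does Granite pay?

Granite pays $15.

Efficient allocation: Summit→Slot 7 ($135), Cove→Slot 1 ($139), Kestrel→Slot 2 ($114), Granite→Slot 3 ($90), Juno→Slot 5 ($128); total welfare W = $606.
Granite receives Slot 3 at value $90, so the others get W − 90 = $516.
Without Granite: best allocation of the remaining 4 bidders over all 5 slots is Summit→Slot 7 ($135), Cove→Slot 1 ($139), Kestrel→Slot 3 ($129), Juno→Slot 5 ($128), total $531.
VCG payment = (others' best without Granite) − (others' welfare with Granite) = 531 − 516 = $15.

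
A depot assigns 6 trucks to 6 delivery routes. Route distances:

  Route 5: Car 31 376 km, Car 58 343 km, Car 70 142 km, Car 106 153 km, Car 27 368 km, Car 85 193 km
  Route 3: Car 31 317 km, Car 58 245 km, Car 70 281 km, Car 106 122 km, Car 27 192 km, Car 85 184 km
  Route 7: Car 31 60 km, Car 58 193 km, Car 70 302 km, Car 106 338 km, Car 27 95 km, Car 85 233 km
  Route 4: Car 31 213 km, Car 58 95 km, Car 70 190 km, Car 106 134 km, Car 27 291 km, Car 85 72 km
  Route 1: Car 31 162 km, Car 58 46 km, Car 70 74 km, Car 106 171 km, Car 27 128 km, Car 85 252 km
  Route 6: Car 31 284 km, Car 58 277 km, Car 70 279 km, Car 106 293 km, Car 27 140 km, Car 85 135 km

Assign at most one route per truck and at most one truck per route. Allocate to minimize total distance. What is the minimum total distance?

Min total: 582 km

Optimal: Car 31→Route 7 (60 km), Car 58→Route 1 (46 km), Car 70→Route 5 (142 km), Car 106→Route 3 (122 km), Car 27→Route 6 (140 km), Car 85→Route 4 (72 km) — total 60+46+142+122+140+72 = 582 km.
Swapping Car 58↔Car 27 (Car 58→Route 6 277 km, Car 27→Route 1 128 km) adds 219.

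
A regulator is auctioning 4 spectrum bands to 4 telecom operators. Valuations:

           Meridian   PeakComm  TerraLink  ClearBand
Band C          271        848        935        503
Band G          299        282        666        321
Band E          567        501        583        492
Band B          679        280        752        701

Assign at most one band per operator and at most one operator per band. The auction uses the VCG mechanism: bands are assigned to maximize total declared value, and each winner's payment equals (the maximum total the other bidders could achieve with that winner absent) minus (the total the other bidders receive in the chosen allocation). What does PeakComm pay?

Efficient allocation: Meridian→Band E ($567M), PeakComm→Band C ($848M), TerraLink→Band G ($666M), ClearBand→Band B ($701M); total welfare W = $2782M.
PeakComm receives Band C at value $848M, so the others get W − 848 = $1934M.
Without PeakComm: best allocation of the remaining 3 bidders over all 4 bands is Meridian→Band E ($567M), TerraLink→Band C ($935M), ClearBand→Band B ($701M), total $2203M.
VCG payment = (others' best without PeakComm) − (others' welfare with PeakComm) = 2203 − 1934 = $269M.

PeakComm pays $269M.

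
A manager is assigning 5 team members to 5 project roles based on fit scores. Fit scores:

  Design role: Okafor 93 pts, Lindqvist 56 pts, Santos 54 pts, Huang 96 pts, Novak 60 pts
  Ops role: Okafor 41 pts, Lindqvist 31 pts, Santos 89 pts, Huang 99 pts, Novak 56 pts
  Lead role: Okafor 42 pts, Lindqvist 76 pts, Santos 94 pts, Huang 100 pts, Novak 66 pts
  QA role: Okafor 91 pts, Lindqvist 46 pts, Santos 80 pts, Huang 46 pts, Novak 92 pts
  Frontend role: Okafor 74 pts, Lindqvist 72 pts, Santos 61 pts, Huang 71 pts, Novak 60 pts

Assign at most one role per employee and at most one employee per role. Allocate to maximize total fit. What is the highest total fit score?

Optimal: Okafor→Design role (93 pts), Lindqvist→Frontend role (72 pts), Santos→Lead role (94 pts), Huang→Ops role (99 pts), Novak→QA role (92 pts) — total 93+72+94+99+92 = 450 pts.
Row-greedy (each employee in turn takes its best remaining role) gives 421 pts, worse by 29.
Swapping Okafor↔Huang (Okafor→Ops role 41 pts, Huang→Design role 96 pts) loses 55.
Checked against all permutations: 450 pts is optimal.

Maximum total: 450 pts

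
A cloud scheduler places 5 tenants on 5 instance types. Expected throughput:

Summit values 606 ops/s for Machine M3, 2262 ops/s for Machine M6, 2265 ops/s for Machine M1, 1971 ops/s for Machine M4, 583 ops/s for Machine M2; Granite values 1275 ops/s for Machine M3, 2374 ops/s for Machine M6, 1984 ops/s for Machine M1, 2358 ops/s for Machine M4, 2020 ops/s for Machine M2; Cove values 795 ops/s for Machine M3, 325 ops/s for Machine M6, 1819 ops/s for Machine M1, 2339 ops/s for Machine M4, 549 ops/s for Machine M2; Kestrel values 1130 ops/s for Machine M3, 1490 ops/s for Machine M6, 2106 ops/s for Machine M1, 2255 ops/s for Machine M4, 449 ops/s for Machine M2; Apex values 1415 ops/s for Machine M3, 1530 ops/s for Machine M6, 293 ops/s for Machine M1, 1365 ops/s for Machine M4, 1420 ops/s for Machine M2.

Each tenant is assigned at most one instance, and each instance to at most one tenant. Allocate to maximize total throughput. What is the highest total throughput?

Maximum total: 10142 ops/s

Optimal: Summit→Machine M6 (2262 ops/s), Granite→Machine M2 (2020 ops/s), Cove→Machine M4 (2339 ops/s), Kestrel→Machine M1 (2106 ops/s), Apex→Machine M3 (1415 ops/s) — total 2262+2020+2339+2106+1415 = 10142 ops/s.
Max-entry greedy (repeatedly take the single best remaining cell) gives 9528 ops/s, worse by 614.
Next-best assignment: Summit→Machine M6, Granite→Machine M2, Cove→Machine M1, Kestrel→Machine M4, Apex→Machine M3 = 9771 ops/s.
Swapping Cove↔Granite (Cove→Machine M2 549 ops/s, Granite→Machine M4 2358 ops/s) loses 1452.
Every other assignment is strictly worse.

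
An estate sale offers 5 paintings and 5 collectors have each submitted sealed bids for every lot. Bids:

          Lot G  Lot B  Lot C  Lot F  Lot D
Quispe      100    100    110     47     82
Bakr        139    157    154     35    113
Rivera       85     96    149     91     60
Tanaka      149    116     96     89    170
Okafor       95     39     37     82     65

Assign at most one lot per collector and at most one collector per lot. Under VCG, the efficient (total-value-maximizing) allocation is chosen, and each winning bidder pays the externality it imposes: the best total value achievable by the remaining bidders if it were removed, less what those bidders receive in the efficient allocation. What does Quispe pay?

Quispe pays $13.

Efficient allocation: Quispe→Lot G ($100), Bakr→Lot B ($157), Rivera→Lot C ($149), Tanaka→Lot D ($170), Okafor→Lot F ($82); total welfare W = $658.
Quispe receives Lot G at value $100, so the others get W − 100 = $558.
Without Quispe: best allocation of the remaining 4 bidders over all 5 lots is Bakr→Lot B ($157), Rivera→Lot C ($149), Tanaka→Lot D ($170), Okafor→Lot G ($95), total $571.
VCG payment = (others' best without Quispe) − (others' welfare with Quispe) = 571 − 558 = $13.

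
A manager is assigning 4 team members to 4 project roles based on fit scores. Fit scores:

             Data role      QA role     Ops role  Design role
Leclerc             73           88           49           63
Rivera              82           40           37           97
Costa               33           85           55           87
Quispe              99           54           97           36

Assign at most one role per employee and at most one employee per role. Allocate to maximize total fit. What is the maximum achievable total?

Maximum total: 354 pts

Treat this as an assignment problem: match each employee to one role.
Optimal: Leclerc→QA role (88 pts), Rivera→Data role (82 pts), Costa→Design role (87 pts), Quispe→Ops role (97 pts) — total 88+82+87+97 = 354 pts.
Column-greedy (each role in turn goes to its best remaining employee) gives 339 pts, worse by 15.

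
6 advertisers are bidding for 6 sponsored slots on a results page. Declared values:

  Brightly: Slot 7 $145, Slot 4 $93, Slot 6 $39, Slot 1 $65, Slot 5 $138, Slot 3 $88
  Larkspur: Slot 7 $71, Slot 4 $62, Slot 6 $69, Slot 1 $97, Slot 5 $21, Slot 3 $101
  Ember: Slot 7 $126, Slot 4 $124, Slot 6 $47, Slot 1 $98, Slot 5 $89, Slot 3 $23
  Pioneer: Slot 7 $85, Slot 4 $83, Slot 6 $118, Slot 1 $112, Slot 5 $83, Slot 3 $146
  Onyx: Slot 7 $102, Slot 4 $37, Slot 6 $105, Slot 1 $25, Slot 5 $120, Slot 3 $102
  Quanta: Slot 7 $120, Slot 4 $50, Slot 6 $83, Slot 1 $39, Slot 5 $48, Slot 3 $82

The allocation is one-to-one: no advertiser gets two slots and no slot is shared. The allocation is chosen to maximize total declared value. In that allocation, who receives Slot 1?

This is a one-to-one assignment (maximum-weight bipartite matching).
Optimal: Brightly→Slot 5 ($138), Larkspur→Slot 1 ($97), Ember→Slot 4 ($124), Pioneer→Slot 3 ($146), Onyx→Slot 6 ($105), Quanta→Slot 7 ($120) — total 138+97+124+146+105+120 = $730.
Max-entry greedy (repeatedly take the single best remaining cell) gives $715, worse by 15.
Checked against all permutations: $730 is optimal.
Larkspur's own top slot is Slot 3 ($101), but forcing Larkspur→Slot 3 and reassigning the rest optimally gives only $700 — worse by 30.

Larkspur receives Slot 1.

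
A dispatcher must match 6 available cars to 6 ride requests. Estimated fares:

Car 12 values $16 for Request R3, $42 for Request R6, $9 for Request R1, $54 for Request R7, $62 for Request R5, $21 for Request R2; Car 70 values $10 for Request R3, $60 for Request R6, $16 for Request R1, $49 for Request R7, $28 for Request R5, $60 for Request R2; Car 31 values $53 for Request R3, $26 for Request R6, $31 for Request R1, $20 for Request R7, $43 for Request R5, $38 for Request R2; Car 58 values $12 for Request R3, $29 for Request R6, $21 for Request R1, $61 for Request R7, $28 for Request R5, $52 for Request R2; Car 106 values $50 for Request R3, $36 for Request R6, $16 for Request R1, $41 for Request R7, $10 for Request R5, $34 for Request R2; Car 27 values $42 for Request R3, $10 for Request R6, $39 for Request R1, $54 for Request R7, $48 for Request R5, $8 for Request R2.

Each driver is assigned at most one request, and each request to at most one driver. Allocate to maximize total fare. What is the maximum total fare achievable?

Max total: $311

Optimal: Car 12→Request R5 ($62), Car 70→Request R2 ($60), Car 31→Request R3 ($53), Car 58→Request R7 ($61), Car 106→Request R6 ($36), Car 27→Request R1 ($39) — total 62+60+53+61+36+39 = $311.
Max-entry greedy (repeatedly take the single best remaining cell) gives $309, worse by 2.
Next-best assignment: Car 12→Request R5, Car 70→Request R6, Car 31→Request R2, Car 58→Request R7, Car 106→Request R3, Car 27→Request R1 = $310.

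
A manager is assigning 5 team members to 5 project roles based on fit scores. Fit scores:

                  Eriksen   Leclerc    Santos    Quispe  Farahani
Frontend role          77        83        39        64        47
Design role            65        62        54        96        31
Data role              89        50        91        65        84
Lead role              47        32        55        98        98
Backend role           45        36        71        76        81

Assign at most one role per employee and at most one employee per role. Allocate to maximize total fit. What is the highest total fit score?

Optimal: Eriksen→Data role (89 pts), Leclerc→Frontend role (83 pts), Santos→Backend role (71 pts), Quispe→Design role (96 pts), Farahani→Lead role (98 pts) — total 89+83+71+96+98 = 437 pts.
Column-greedy (each role in turn goes to its best remaining employee) gives 413 pts, worse by 24.
Every other assignment is strictly worse.

Maximum total: 437 pts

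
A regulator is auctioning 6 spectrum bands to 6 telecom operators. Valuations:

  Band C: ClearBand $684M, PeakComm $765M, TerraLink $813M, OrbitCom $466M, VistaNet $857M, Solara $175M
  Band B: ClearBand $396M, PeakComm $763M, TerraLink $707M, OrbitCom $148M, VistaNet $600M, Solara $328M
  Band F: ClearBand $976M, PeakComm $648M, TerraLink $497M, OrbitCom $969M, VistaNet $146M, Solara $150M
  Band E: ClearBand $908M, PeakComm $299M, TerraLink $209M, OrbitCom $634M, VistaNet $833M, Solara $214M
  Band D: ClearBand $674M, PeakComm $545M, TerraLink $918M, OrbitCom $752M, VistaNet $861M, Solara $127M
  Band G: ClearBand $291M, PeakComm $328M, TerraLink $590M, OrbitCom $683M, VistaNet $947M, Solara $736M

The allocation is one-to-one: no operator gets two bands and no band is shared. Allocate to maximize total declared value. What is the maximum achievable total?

Optimal: ClearBand→Band E ($908M), PeakComm→Band B ($763M), TerraLink→Band D ($918M), OrbitCom→Band F ($969M), VistaNet→Band C ($857M), Solara→Band G ($736M) — total 908+763+918+969+857+736 = $5151M.
Row-greedy (each operator in turn takes its best remaining band) gives $4503M, worse by 648.

Maximum total: $5151M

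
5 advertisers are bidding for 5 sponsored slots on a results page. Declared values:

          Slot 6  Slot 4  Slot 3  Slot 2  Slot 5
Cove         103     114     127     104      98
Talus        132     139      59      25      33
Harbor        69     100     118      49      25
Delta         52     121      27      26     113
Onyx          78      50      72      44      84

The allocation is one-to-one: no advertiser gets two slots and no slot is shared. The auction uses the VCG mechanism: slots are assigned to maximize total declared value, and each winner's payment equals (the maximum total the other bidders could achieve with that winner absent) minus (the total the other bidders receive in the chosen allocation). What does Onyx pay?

Onyx pays $2.

Efficient allocation: Cove→Slot 2 ($104), Talus→Slot 6 ($132), Harbor→Slot 3 ($118), Delta→Slot 4 ($121), Onyx→Slot 5 ($84); total welfare W = $559.
Onyx receives Slot 5 at value $84, so the others get W − 84 = $475.
Without Onyx: best allocation of the remaining 4 bidders over all 5 slots is Cove→Slot 4 ($114), Talus→Slot 6 ($132), Harbor→Slot 3 ($118), Delta→Slot 5 ($113), total $477.
VCG payment = (others' best without Onyx) − (others' welfare with Onyx) = 477 − 475 = $2.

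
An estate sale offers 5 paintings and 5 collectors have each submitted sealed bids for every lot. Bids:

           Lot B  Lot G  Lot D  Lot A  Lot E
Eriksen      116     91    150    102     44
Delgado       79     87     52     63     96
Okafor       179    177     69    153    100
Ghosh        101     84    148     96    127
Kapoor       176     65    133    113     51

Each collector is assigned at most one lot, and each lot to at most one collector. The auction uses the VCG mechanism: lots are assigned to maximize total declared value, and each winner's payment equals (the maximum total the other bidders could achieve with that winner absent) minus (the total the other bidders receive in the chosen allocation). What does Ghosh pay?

Ghosh pays $48.

Efficient allocation: Eriksen→Lot A ($102), Delgado→Lot E ($96), Okafor→Lot G ($177), Ghosh→Lot D ($148), Kapoor→Lot B ($176); total welfare W = $699.
Ghosh receives Lot D at value $148, so the others get W − 148 = $551.
Without Ghosh: best allocation of the remaining 4 bidders over all 5 lots is Eriksen→Lot D ($150), Delgado→Lot E ($96), Okafor→Lot G ($177), Kapoor→Lot B ($176), total $599.
VCG payment = (others' best without Ghosh) − (others' welfare with Ghosh) = 599 − 551 = $48.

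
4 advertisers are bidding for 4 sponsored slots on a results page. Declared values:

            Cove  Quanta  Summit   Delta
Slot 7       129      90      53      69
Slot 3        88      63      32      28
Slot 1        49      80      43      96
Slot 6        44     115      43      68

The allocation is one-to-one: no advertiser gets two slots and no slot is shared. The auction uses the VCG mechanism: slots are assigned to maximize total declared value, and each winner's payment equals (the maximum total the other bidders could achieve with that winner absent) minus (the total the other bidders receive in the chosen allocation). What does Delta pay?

Efficient allocation: Cove→Slot 7 ($129), Quanta→Slot 6 ($115), Summit→Slot 3 ($32), Delta→Slot 1 ($96); total welfare W = $372.
Delta receives Slot 1 at value $96, so the others get W − 96 = $276.
Without Delta: best allocation of the remaining 3 bidders over all 4 slots is Cove→Slot 7 ($129), Quanta→Slot 6 ($115), Summit→Slot 1 ($43), total $287.
VCG payment = (others' best without Delta) − (others' welfare with Delta) = 287 − 276 = $11.

Delta pays $11.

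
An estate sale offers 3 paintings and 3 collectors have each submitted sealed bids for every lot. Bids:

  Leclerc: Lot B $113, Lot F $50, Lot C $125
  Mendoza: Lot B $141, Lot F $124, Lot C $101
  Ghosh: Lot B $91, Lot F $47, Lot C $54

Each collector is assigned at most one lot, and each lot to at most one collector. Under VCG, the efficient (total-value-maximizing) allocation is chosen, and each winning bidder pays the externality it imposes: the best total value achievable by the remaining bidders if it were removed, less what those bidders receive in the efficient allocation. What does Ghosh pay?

Ghosh pays $17.

Efficient allocation: Leclerc→Lot C ($125), Mendoza→Lot F ($124), Ghosh→Lot B ($91); total welfare W = $340.
Ghosh receives Lot B at value $91, so the others get W − 91 = $249.
Without Ghosh: best allocation of the remaining 2 bidders over all 3 lots is Leclerc→Lot C ($125), Mendoza→Lot B ($141), total $266.
VCG payment = (others' best without Ghosh) − (others' welfare with Ghosh) = 266 − 249 = $17.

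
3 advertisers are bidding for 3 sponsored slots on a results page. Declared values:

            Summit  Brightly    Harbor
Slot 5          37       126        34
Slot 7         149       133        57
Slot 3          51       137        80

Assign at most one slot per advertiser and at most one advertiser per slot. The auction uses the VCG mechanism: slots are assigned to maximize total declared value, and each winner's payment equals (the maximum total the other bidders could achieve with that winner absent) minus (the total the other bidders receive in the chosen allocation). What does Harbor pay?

Efficient allocation: Summit→Slot 7 ($149), Brightly→Slot 5 ($126), Harbor→Slot 3 ($80); total welfare W = $355.
Harbor receives Slot 3 at value $80, so the others get W − 80 = $275.
Without Harbor: best allocation of the remaining 2 bidders over all 3 slots is Summit→Slot 7 ($149), Brightly→Slot 3 ($137), total $286.
VCG payment = (others' best without Harbor) − (others' welfare with Harbor) = 286 − 275 = $11.

Harbor pays $11.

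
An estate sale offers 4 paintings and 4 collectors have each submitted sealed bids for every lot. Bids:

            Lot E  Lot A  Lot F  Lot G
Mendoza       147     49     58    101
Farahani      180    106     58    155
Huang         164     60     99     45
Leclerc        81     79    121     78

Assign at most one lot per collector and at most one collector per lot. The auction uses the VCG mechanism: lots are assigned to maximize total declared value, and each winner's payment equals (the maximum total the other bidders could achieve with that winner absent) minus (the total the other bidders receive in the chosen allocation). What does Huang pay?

Efficient allocation: Mendoza→Lot G ($101), Farahani→Lot A ($106), Huang→Lot E ($164), Leclerc→Lot F ($121); total welfare W = $492.
Huang receives Lot E at value $164, so the others get W − 164 = $328.
Without Huang: best allocation of the remaining 3 bidders over all 4 lots is Mendoza→Lot E ($147), Farahani→Lot G ($155), Leclerc→Lot F ($121), total $423.
VCG payment = (others' best without Huang) − (others' welfare with Huang) = 423 − 328 = $95.

Huang pays $95.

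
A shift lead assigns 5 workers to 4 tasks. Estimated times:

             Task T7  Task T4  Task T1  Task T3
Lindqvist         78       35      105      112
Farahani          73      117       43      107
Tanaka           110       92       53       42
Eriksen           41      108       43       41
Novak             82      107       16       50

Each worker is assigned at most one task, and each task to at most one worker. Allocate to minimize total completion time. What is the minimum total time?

This is the linear assignment problem.
Optimal: Eriksen→Task T7 (41 min), Lindqvist→Task T4 (35 min), Novak→Task T1 (16 min), Tanaka→Task T3 (42 min) — total 41+35+16+42 = 134 min.

Minimum total: 134 min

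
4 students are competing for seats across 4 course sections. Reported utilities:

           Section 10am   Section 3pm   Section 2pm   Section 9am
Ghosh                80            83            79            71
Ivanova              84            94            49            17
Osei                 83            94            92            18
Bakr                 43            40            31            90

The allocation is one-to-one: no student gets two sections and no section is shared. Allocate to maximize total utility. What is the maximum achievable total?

Max total: 356 points

Optimal: Ghosh→Section 10am (80 points), Ivanova→Section 3pm (94 points), Osei→Section 2pm (92 points), Bakr→Section 9am (90 points) — total 80+94+92+90 = 356 points.
Column-greedy (each section in turn goes to its best remaining student) gives 347 points, worse by 9.
Next-best assignment: Ghosh→Section 3pm, Ivanova→Section 10am, Osei→Section 2pm, Bakr→Section 9am = 349 points.
Swapping Ivanova↔Ghosh (Ivanova→Section 10am 84 points, Ghosh→Section 3pm 83 points) loses 7.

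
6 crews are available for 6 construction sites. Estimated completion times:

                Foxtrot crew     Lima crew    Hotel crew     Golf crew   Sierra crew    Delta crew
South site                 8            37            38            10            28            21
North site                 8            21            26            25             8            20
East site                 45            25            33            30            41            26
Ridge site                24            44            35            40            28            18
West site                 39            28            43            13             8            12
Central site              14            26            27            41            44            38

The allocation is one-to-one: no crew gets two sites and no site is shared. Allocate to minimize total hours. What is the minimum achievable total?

This is a one-to-one assignment (minimum-cost bipartite matching).
Optimal: Foxtrot crew→North site (8 hours), Lima crew→East site (25 hours), Hotel crew→Central site (27 hours), Golf crew→South site (10 hours), Sierra crew→West site (8 hours), Delta crew→Ridge site (18 hours) — total 8+25+27+10+8+18 = 96 hours.
Min-entry greedy (repeatedly take the single cheapest remaining cell) gives 120 hours, worse by 24.
Next-best assignment: Foxtrot crew→South site, Lima crew→East site, Hotel crew→Central site, Golf crew→West site, Sierra crew→North site, Delta crew→Ridge site = 99 hours.
Every other assignment is strictly worse.

Minimum total: 96 hours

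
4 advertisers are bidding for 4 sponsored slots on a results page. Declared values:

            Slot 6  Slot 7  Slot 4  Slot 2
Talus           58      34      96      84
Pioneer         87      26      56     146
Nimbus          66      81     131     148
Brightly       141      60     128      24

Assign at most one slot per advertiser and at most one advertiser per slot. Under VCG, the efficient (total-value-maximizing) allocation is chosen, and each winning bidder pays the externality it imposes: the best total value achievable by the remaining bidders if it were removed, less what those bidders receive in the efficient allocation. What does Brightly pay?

Brightly pays $12.

Efficient allocation: Talus→Slot 4 ($96), Pioneer→Slot 2 ($146), Nimbus→Slot 7 ($81), Brightly→Slot 6 ($141); total welfare W = $464.
Brightly receives Slot 6 at value $141, so the others get W − 141 = $323.
Without Brightly: best allocation of the remaining 3 bidders over all 4 slots is Talus→Slot 6 ($58), Pioneer→Slot 2 ($146), Nimbus→Slot 4 ($131), total $335.
VCG payment = (others' best without Brightly) − (others' welfare with Brightly) = 335 − 323 = $12.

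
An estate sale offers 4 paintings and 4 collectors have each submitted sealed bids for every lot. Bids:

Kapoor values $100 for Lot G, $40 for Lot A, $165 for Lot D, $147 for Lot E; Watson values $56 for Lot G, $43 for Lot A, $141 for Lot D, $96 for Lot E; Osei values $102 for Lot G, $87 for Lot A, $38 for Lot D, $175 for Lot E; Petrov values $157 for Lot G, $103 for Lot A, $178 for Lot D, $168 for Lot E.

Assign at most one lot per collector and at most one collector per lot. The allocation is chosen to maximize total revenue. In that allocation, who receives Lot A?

This is the linear assignment problem.
Optimal: Kapoor→Lot D ($165), Watson→Lot A ($43), Osei→Lot E ($175), Petrov→Lot G ($157) — total 165+43+175+157 = $540.
Watson's own top lot is Lot D ($141), but forcing Watson→Lot D and reassigning the rest optimally gives only $532 — worse by 8.

Watson receives Lot A.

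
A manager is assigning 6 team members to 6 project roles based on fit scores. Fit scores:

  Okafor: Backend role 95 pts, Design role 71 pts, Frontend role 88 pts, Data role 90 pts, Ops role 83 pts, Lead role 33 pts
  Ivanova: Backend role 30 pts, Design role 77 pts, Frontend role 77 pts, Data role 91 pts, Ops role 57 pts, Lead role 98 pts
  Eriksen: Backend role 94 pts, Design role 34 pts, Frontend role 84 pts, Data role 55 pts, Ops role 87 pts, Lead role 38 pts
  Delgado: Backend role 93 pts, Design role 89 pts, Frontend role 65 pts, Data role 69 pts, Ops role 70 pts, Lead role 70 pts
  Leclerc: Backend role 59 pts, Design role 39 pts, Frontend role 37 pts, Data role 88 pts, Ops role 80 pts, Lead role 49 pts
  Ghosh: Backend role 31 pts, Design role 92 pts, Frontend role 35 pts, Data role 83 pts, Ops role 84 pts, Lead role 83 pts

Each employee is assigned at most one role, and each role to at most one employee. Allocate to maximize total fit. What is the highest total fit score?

Max total: 546 pts

This is the linear assignment problem.
Optimal: Okafor→Frontend role (88 pts), Ivanova→Lead role (98 pts), Eriksen→Ops role (87 pts), Delgado→Backend role (93 pts), Leclerc→Data role (88 pts), Ghosh→Design role (92 pts) — total 88+98+87+93+88+92 = 546 pts.
Next-best assignment: Okafor→Frontend role, Ivanova→Lead role, Eriksen→Backend role, Delgado→Design role, Leclerc→Data role, Ghosh→Ops role = 541 pts.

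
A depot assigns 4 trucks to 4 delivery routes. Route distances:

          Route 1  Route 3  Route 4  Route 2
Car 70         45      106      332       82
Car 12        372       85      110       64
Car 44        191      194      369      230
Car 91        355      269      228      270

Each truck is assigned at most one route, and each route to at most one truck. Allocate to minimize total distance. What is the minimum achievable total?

Min total: 531 km

Optimal: Car 70→Route 1 (45 km), Car 12→Route 2 (64 km), Car 44→Route 3 (194 km), Car 91→Route 4 (228 km) — total 45+64+194+228 = 531 km.
Column-greedy (each route in turn goes to its cheapest remaining truck) gives 588 km, worse by 57.
Swapping Car 12↔Car 70 (Car 12→Route 1 372 km, Car 70→Route 2 82 km) adds 345.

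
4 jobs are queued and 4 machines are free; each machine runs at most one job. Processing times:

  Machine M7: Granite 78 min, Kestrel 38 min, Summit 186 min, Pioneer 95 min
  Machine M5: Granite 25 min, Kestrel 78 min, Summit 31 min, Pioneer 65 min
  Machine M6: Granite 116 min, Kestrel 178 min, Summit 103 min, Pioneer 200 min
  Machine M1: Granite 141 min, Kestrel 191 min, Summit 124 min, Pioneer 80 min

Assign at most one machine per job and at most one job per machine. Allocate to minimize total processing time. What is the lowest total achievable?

Optimal: Granite→Machine M5 (25 min), Kestrel→Machine M7 (38 min), Summit→Machine M6 (103 min), Pioneer→Machine M1 (80 min) — total 25+38+103+80 = 246 min.
Swapping Kestrel↔Pioneer (Kestrel→Machine M1 191 min, Pioneer→Machine M7 95 min) adds 168.

Min total: 246 min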